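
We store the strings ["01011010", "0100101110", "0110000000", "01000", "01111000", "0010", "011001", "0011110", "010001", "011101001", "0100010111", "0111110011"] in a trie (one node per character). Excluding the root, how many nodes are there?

Insert word by word; a character creates a node only if that edge doesn't already exist:
  "01011010" → 8 new (0, 1, 0, 1, 1, 0, 1, 0)
  "0100101110" → prefix "010" already present; 7 new (0, 1, 0, 1, 1, 1, 0)
  "0110000000" → prefix "01" already present; 8 new (1, 0, 0, 0, 0, 0, 0, 0)
  "01000" → prefix "0100" already present; 1 new (0)
  "01111000" → prefix "011" already present; 5 new (1, 1, 0, 0, 0)
  "0010" → prefix "0" already present; 3 new (0, 1, 0)
  "011001" → prefix "01100" already present; 1 new (1)
  "0011110" → prefix "001" already present; 4 new (1, 1, 1, 0)
  "010001" → prefix "01000" already present; 1 new (1)
  "011101001" → prefix "0111" already present; 5 new (0, 1, 0, 0, 1)
  "0100010111" → prefix "010001" already present; 4 new (0, 1, 1, 1)
  "0111110011" → prefix "01111" already present; 5 new (1, 0, 0, 1, 1)
Total nodes = 8 + 7 + 8 + 1 + 5 + 3 + 1 + 4 + 1 + 5 + 4 + 5 = 52

52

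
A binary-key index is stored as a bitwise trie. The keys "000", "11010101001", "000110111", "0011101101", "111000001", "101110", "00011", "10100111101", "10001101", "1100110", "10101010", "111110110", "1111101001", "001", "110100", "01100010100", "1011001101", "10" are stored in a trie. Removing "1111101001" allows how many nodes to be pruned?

3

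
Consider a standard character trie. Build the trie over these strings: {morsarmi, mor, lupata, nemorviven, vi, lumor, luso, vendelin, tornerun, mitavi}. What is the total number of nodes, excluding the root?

For each word, the new-node count is its length minus the longest prefix already in the trie:
  "morsarmi" → 8 new (m, o, r, s, a, r, m, i)
  "mor" → prefix "mor" already present; 0 new (none)
  "lupata" → 6 new (l, u, p, a, t, a)
  "nemorviven" → 10 new (n, e, m, o, r, v, i, v, e, n)
  "vi" → 2 new (v, i)
  "lumor" → prefix "lu" already present; 3 new (m, o, r)
  "luso" → prefix "lu" already present; 2 new (s, o)
  "vendelin" → prefix "v" already present; 7 new (e, n, d, e, l, i, n)
  "tornerun" → 8 new (t, o, r, n, e, r, u, n)
  "mitavi" → prefix "m" already present; 5 new (i, t, a, v, i)
Total nodes = 8 + 0 + 6 + 10 + 2 + 3 + 2 + 7 + 8 + 5 = 51

51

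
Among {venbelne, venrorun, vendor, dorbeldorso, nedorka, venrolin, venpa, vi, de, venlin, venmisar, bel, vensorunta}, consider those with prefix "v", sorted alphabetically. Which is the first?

venbelne

Words with prefix "v", in lexicographic order: "venbelne", "vendor", "venlin", "venmisar", "venpa", "venrolin", "venrorun", "vensorunta", "vi"
Position 1: venbelne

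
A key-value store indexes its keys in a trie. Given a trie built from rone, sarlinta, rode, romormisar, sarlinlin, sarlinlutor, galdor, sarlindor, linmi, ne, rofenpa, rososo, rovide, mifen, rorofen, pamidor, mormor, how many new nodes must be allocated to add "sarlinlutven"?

3

"sarlinlut" is already a path in the trie; the remaining "ven" must be added.
New nodes needed: |"sarlinlutven"| − 9 = 12 − 9 = 3.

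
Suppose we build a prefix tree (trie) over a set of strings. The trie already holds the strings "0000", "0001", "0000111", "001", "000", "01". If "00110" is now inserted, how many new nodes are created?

Walking "00110" from the root, the first 3 characters ("001") follow existing edges; "1" is the first miss.
New nodes needed: |"00110"| − 3 = 5 − 3 = 2.

2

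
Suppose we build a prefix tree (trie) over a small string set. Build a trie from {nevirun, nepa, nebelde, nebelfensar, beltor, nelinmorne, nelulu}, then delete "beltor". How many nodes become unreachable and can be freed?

Walk "beltor" from the leaf back toward the root, removing each node that no remaining word uses.
No other word shares any prefix with "beltor", so all 6 of its nodes go.
Nodes removed: 6

6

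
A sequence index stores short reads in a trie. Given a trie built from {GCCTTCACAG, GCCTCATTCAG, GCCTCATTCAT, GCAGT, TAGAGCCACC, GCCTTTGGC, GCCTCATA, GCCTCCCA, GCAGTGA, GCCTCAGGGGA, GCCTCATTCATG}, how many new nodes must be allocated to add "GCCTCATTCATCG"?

2

Walking "GCCTCATTCATCG" from the root, the first 11 characters ("GCCTCATTCAT") follow existing edges; "C" is the first miss.
So 13 − 11 = 2 new nodes.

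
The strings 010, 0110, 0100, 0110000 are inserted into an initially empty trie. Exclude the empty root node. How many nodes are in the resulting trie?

Count nodes per top-level branch (shared prefixes stored once):
  '0'-branch (010, 0100, 0110, 0110000): 9 nodes
Sum: 9

9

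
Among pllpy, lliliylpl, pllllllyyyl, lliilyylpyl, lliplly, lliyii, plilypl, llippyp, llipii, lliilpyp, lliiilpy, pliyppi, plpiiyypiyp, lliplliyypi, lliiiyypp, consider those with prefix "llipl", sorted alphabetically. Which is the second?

DFS of the "llipl" subtree visits, in order: "lliplliyypi", "lliplly"
The 2nd is lliplly.

lliplly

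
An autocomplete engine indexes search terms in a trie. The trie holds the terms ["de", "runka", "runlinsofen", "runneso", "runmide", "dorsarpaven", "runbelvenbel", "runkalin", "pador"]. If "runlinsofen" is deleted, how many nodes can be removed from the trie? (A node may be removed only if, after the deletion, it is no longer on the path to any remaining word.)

Walk "runlinsofen" from the leaf back toward the root, removing each node that no remaining word uses.
The suffix "linsofen" (8 nodes) is used only by "runlinsofen"; the node for "run" still has the child "k", so pruning stops there.
Nodes removed: 8

8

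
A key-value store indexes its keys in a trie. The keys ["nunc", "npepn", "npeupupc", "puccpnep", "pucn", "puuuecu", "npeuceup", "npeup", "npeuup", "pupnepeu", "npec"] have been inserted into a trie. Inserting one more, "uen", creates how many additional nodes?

Nothing in the trie begins with "u"; the whole of "uen" is new.
3 − 0 = 3 new nodes.

3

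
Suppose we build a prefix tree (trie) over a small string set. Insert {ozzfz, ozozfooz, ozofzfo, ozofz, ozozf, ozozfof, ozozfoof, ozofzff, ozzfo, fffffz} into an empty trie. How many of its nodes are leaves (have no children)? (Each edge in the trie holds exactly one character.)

Leaves are exactly the stored words that no other stored word extends.
Those words: "fffffz", "ozofzff", "ozofzfo", "ozozfof", "ozozfoof", "ozozfooz", "ozzfo", "ozzfz"
Leaf count: 8

8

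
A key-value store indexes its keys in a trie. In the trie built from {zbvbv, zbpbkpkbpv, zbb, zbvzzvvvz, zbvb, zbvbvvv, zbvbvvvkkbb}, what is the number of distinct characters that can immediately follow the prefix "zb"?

Walk "zb" from the root, arriving at one node.
Characters that immediately follow "zb" among the stored strings: {b, p, v}.
That node has 3 child edges.

3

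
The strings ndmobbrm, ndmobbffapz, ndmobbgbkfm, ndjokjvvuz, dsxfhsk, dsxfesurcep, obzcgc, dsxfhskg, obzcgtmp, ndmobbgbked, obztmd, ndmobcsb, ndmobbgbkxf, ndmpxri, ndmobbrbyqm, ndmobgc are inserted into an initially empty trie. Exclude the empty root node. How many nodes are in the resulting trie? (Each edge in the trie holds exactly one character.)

70

For each word, the new-node count is its length minus the longest prefix already in the trie:
  "ndmobbrm" → 8 new (n, d, m, o, b, b, r, m)
  "ndmobbffapz" → prefix "ndmobb" already present; 5 new (f, f, a, p, z)
  "ndmobbgbkfm" → prefix "ndmobb" already present; 5 new (g, b, k, f, m)
  "ndjokjvvuz" → prefix "nd" already present; 8 new (j, o, k, j, v, v, u, z)
  "dsxfhsk" → 7 new (d, s, x, f, h, s, k)
  "dsxfesurcep" → prefix "dsxf" already present; 7 new (e, s, u, r, c, e, p)
  "obzcgc" → 6 new (o, b, z, c, g, c)
  "dsxfhskg" → prefix "dsxfhsk" already present; 1 new (g)
  "obzcgtmp" → prefix "obzcg" already present; 3 new (t, m, p)
  "ndmobbgbked" → prefix "ndmobbgbk" already present; 2 new (e, d)
  "obztmd" → prefix "obz" already present; 3 new (t, m, d)
  "ndmobcsb" → prefix "ndmob" already present; 3 new (c, s, b)
  "ndmobbgbkxf" → prefix "ndmobbgbk" already present; 2 new (x, f)
  "ndmpxri" → prefix "ndm" already present; 4 new (p, x, r, i)
  "ndmobbrbyqm" → prefix "ndmobbr" already present; 4 new (b, y, q, m)
  "ndmobgc" → prefix "ndmob" already present; 2 new (g, c)
Total nodes = 8 + 5 + 5 + 8 + 7 + 7 + 6 + 1 + 3 + 2 + 3 + 3 + 2 + 4 + 4 + 2 = 70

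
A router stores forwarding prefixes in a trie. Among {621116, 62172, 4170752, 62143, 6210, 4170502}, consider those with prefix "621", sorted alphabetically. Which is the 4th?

62172

DFS of the "621" subtree visits, in order: "6210", "621116", "62143", "62172"
The 4th is 62172.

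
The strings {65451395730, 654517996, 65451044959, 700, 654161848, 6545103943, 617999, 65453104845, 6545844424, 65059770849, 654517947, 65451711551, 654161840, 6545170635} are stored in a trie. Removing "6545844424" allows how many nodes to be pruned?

A node on "6545844424"'s path can go only if nothing else ends at it or branches off below it.
The suffix "844424" (6 nodes) is used only by "6545844424"; the node for "6545" still has the child "1", so pruning stops there.
Nodes removed: 6

6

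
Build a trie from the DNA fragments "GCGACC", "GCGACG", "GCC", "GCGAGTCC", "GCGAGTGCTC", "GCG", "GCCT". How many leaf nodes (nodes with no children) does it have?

5

Leaves are exactly the stored words that no other stored word extends.
Those words: "GCCT", "GCGACC", "GCGACG", "GCGAGTCC", "GCGAGTGCTC"
Leaf count: 5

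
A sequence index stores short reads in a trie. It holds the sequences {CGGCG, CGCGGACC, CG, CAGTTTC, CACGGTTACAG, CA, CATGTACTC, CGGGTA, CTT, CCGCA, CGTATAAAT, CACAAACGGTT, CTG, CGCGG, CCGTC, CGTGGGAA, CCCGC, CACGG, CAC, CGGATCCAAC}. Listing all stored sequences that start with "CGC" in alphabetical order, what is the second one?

Filter for "CGC…" and sort: "CGCGG", "CGCGGACC"
The 2nd is CGCGGACC.

CGCGGACC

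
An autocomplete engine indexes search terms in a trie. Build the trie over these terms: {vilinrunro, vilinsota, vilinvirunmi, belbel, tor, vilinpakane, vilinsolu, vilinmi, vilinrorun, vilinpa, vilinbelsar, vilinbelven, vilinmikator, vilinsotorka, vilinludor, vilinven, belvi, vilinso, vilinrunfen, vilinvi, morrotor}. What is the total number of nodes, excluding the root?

Trace insertions, counting only characters that open a new branch:
  "vilinrunro" → 10 new (v, i, l, i, n, r, u, n, r, o)
  "vilinsota" → prefix "vilin" already present; 4 new (s, o, t, a)
  "vilinvirunmi" → prefix "vilin" already present; 7 new (v, i, r, u, n, m, i)
  "belbel" → 6 new (b, e, l, b, e, l)
  "tor" → 3 new (t, o, r)
  "vilinpakane" → prefix "vilin" already present; 6 new (p, a, k, a, n, e)
  "vilinsolu" → prefix "vilinso" already present; 2 new (l, u)
  "vilinmi" → prefix "vilin" already present; 2 new (m, i)
  "vilinrorun" → prefix "vilinr" already present; 4 new (o, r, u, n)
  "vilinpa" → prefix "vilinpa" already present; 0 new (none)
  "vilinbelsar" → prefix "vilin" already present; 6 new (b, e, l, s, a, r)
  "vilinbelven" → prefix "vilinbel" already present; 3 new (v, e, n)
  "vilinmikator" → prefix "vilinmi" already present; 5 new (k, a, t, o, r)
  "vilinsotorka" → prefix "vilinsot" already present; 4 new (o, r, k, a)
  "vilinludor" → prefix "vilin" already present; 5 new (l, u, d, o, r)
  "vilinven" → prefix "vilinv" already present; 2 new (e, n)
  "belvi" → prefix "bel" already present; 2 new (v, i)
  "vilinso" → prefix "vilinso" already present; 0 new (none)
  "vilinrunfen" → prefix "vilinrun" already present; 3 new (f, e, n)
  "vilinvi" → prefix "vilinvi" already present; 0 new (none)
  "morrotor" → 8 new (m, o, r, r, o, t, o, r)
Total nodes = 10 + 4 + 7 + 6 + 3 + 6 + 2 + 2 + 4 + 0 + 6 + 3 + 5 + 4 + 5 + 2 + 2 + 0 + 3 + 0 + 8 = 82

82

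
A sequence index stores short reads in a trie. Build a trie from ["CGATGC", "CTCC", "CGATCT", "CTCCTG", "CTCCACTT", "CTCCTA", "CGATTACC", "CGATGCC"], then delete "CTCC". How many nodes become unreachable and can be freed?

0

After clearing the end-marker at "CTCC", prune upward until reaching a node still needed by another word.
Every node on "CTCC" is still needed (e.g. by "CTCCTG"), so nothing is freed.
Nodes removed: 0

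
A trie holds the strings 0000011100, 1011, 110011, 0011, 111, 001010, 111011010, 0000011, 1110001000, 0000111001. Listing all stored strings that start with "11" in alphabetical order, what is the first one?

Filter for "11…" and sort: "110011", "111", "1110001000", "111011010"
The 1st is 110011.

110011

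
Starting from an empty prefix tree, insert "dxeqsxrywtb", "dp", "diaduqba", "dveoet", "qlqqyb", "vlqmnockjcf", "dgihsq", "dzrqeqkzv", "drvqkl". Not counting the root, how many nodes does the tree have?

Trace insertions, counting only characters that open a new branch:
  "dxeqsxrywtb" → 11 new (d, x, e, q, s, x, r, y, w, t, b)
  "dp" → prefix "d" already present; 1 new (p)
  "diaduqba" → prefix "d" already present; 7 new (i, a, d, u, q, b, a)
  "dveoet" → prefix "d" already present; 5 new (v, e, o, e, t)
  "qlqqyb" → 6 new (q, l, q, q, y, b)
  "vlqmnockjcf" → 11 new (v, l, q, m, n, o, c, k, j, c, f)
  "dgihsq" → prefix "d" already present; 5 new (g, i, h, s, q)
  "dzrqeqkzv" → prefix "d" already present; 8 new (z, r, q, e, q, k, z, v)
  "drvqkl" → prefix "d" already present; 5 new (r, v, q, k, l)
Total nodes = 11 + 1 + 7 + 5 + 6 + 11 + 5 + 8 + 5 = 59

59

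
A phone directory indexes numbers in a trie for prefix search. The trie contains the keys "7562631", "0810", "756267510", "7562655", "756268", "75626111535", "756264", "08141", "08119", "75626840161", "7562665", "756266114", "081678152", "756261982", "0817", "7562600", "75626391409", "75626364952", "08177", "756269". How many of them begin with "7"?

14

Filter for entries beginning with "7":
Matches: "7562600", "75626111535", "756261982", "7562631", "75626364952", "75626391409", "756264", "7562655", "756266114", "7562665", "756267510", "756268", "75626840161", "756269"
Count: 14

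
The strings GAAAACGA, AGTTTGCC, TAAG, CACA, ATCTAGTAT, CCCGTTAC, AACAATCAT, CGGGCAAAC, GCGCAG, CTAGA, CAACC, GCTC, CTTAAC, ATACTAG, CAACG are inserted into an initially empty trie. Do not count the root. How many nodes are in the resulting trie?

79

Insert word by word; a character creates a node only if that edge doesn't already exist:
  "GAAAACGA" → 8 new (G, A, A, A, A, C, G, A)
  "AGTTTGCC" → 8 new (A, G, T, T, T, G, C, C)
  "TAAG" → 4 new (T, A, A, G)
  "CACA" → 4 new (C, A, C, A)
  "ATCTAGTAT" → prefix "A" already present; 8 new (T, C, T, A, G, T, A, T)
  "CCCGTTAC" → prefix "C" already present; 7 new (C, C, G, T, T, A, C)
  "AACAATCAT" → prefix "A" already present; 8 new (A, C, A, A, T, C, A, T)
  "CGGGCAAAC" → prefix "C" already present; 8 new (G, G, G, C, A, A, A, C)
  "GCGCAG" → prefix "G" already present; 5 new (C, G, C, A, G)
  "CTAGA" → prefix "C" already present; 4 new (T, A, G, A)
  "CAACC" → prefix "CA" already present; 3 new (A, C, C)
  "GCTC" → prefix "GC" already present; 2 new (T, C)
  "CTTAAC" → prefix "CT" already present; 4 new (T, A, A, C)
  "ATACTAG" → prefix "AT" already present; 5 new (A, C, T, A, G)
  "CAACG" → prefix "CAAC" already present; 1 new (G)
Total nodes = 8 + 8 + 4 + 4 + 8 + 7 + 8 + 8 + 5 + 4 + 3 + 2 + 4 + 5 + 1 = 79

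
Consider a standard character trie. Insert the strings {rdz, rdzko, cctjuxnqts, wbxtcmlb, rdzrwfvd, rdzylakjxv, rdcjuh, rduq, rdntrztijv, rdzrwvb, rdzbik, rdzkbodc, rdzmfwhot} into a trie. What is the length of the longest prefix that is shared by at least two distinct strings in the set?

Equivalently: take the maximum, over all pairs, of their longest common prefix length.
"rdzrwfvd" and "rdzrwvb" agree on "rdzrw" (5 characters) before diverging; nothing deeper is shared.
Longest shared-prefix length: 5

5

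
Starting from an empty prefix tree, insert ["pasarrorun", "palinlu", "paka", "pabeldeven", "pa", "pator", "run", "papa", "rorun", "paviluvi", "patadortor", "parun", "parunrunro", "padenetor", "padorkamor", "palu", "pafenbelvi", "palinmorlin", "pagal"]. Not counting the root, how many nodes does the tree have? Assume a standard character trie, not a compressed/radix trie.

90

Insert word by word; a character creates a node only if that edge doesn't already exist:
  "pasarrorun" → 10 new (p, a, s, a, r, r, o, r, u, n)
  "palinlu" → prefix "pa" already present; 5 new (l, i, n, l, u)
  "paka" → prefix "pa" already present; 2 new (k, a)
  "pabeldeven" → prefix "pa" already present; 8 new (b, e, l, d, e, v, e, n)
  "pa" → prefix "pa" already present; 0 new (none)
  "pator" → prefix "pa" already present; 3 new (t, o, r)
  "run" → 3 new (r, u, n)
  "papa" → prefix "pa" already present; 2 new (p, a)
  "rorun" → prefix "r" already present; 4 new (o, r, u, n)
  "paviluvi" → prefix "pa" already present; 6 new (v, i, l, u, v, i)
  "patadortor" → prefix "pat" already present; 7 new (a, d, o, r, t, o, r)
  "parun" → prefix "pa" already present; 3 new (r, u, n)
  "parunrunro" → prefix "parun" already present; 5 new (r, u, n, r, o)
  "padenetor" → prefix "pa" already present; 7 new (d, e, n, e, t, o, r)
  "padorkamor" → prefix "pad" already present; 7 new (o, r, k, a, m, o, r)
  "palu" → prefix "pal" already present; 1 new (u)
  "pafenbelvi" → prefix "pa" already present; 8 new (f, e, n, b, e, l, v, i)
  "palinmorlin" → prefix "palin" already present; 6 new (m, o, r, l, i, n)
  "pagal" → prefix "pa" already present; 3 new (g, a, l)
Total nodes = 10 + 5 + 2 + 8 + 0 + 3 + 3 + 2 + 4 + 6 + 7 + 3 + 5 + 7 + 7 + 1 + 8 + 6 + 3 = 90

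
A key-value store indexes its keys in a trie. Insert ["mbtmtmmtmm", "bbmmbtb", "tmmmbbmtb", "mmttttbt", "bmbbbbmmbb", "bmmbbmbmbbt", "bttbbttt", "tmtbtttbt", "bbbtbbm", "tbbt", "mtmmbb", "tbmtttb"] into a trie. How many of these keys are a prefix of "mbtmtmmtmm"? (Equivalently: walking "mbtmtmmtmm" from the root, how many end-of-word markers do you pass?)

Traverse "mbtmtmmtmm" character by character; count nodes along the way that are marked as word ends.
Prefixes of the query that are stored words: "mbtmtmmtmm"
Count: 1

1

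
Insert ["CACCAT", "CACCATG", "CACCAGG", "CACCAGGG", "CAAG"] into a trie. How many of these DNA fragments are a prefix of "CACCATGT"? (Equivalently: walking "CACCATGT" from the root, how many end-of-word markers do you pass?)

2

Check each prefix of "CACCATGT" against the stored set — each match is an end-marker on the path.
Prefixes of the query that are stored words: "CACCAT", "CACCATG"
Count: 2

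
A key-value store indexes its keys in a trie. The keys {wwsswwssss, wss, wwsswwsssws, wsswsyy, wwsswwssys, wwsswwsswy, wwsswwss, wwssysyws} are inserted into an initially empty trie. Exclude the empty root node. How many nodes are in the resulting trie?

Count nodes per top-level branch (shared prefixes stored once):
  'w'-branch (wss, wsswsyy, wwsswwss, wwsswwssss, wwsswwsssws, wwsswwsswy, wwsswwssys, wwssysyws): 27 nodes
Sum: 27

27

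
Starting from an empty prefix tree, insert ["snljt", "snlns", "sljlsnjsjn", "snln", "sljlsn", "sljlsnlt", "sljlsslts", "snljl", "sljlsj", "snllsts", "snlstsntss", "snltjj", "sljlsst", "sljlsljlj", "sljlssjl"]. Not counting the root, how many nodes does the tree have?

45

For each word, the new-node count is its length minus the longest prefix already in the trie:
  "snljt" → 5 new (s, n, l, j, t)
  "snlns" → prefix "snl" already present; 2 new (n, s)
  "sljlsnjsjn" → prefix "s" already present; 9 new (l, j, l, s, n, j, s, j, n)
  "snln" → prefix "snln" already present; 0 new (none)
  "sljlsn" → prefix "sljlsn" already present; 0 new (none)
  "sljlsnlt" → prefix "sljlsn" already present; 2 new (l, t)
  "sljlsslts" → prefix "sljls" already present; 4 new (s, l, t, s)
  "snljl" → prefix "snlj" already present; 1 new (l)
  "sljlsj" → prefix "sljls" already present; 1 new (j)
  "snllsts" → prefix "snl" already present; 4 new (l, s, t, s)
  "snlstsntss" → prefix "snl" already present; 7 new (s, t, s, n, t, s, s)
  "snltjj" → prefix "snl" already present; 3 new (t, j, j)
  "sljlsst" → prefix "sljlss" already present; 1 new (t)
  "sljlsljlj" → prefix "sljls" already present; 4 new (l, j, l, j)
  "sljlssjl" → prefix "sljlss" already present; 2 new (j, l)
Total nodes = 5 + 2 + 9 + 0 + 0 + 2 + 4 + 1 + 1 + 4 + 7 + 3 + 1 + 4 + 2 = 45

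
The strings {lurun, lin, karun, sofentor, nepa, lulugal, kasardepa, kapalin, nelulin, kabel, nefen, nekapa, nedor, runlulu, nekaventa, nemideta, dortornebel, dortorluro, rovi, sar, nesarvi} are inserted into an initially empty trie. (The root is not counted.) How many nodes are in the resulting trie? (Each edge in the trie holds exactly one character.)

102

For each word, the new-node count is its length minus the longest prefix already in the trie:
  "lurun" → 5 new (l, u, r, u, n)
  "lin" → prefix "l" already present; 2 new (i, n)
  "karun" → 5 new (k, a, r, u, n)
  "sofentor" → 8 new (s, o, f, e, n, t, o, r)
  "nepa" → 4 new (n, e, p, a)
  "lulugal" → prefix "lu" already present; 5 new (l, u, g, a, l)
  "kasardepa" → prefix "ka" already present; 7 new (s, a, r, d, e, p, a)
  "kapalin" → prefix "ka" already present; 5 new (p, a, l, i, n)
  "nelulin" → prefix "ne" already present; 5 new (l, u, l, i, n)
  "kabel" → prefix "ka" already present; 3 new (b, e, l)
  "nefen" → prefix "ne" already present; 3 new (f, e, n)
  "nekapa" → prefix "ne" already present; 4 new (k, a, p, a)
  "nedor" → prefix "ne" already present; 3 new (d, o, r)
  "runlulu" → 7 new (r, u, n, l, u, l, u)
  "nekaventa" → prefix "neka" already present; 5 new (v, e, n, t, a)
  "nemideta" → prefix "ne" already present; 6 new (m, i, d, e, t, a)
  "dortornebel" → 11 new (d, o, r, t, o, r, n, e, b, e, l)
  "dortorluro" → prefix "dortor" already present; 4 new (l, u, r, o)
  "rovi" → prefix "r" already present; 3 new (o, v, i)
  "sar" → prefix "s" already present; 2 new (a, r)
  "nesarvi" → prefix "ne" already present; 5 new (s, a, r, v, i)
Total nodes = 5 + 2 + 5 + 8 + 4 + 5 + 7 + 5 + 5 + 3 + 3 + 4 + 3 + 7 + 5 + 6 + 11 + 4 + 3 + 2 + 5 = 102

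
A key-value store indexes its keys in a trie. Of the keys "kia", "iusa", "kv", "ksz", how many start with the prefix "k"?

3

Walk to "k"; the words in its subtree are exactly those with that prefix.
Words under "k": kia, ksz, kv
Count: 3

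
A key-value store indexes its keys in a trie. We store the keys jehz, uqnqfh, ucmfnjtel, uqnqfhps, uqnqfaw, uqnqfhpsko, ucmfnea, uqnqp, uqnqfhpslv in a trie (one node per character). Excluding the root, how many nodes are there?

Trace insertions, counting only characters that open a new branch:
  "jehz" → 4 new (j, e, h, z)
  "uqnqfh" → 6 new (u, q, n, q, f, h)
  "ucmfnjtel" → prefix "u" already present; 8 new (c, m, f, n, j, t, e, l)
  "uqnqfhps" → prefix "uqnqfh" already present; 2 new (p, s)
  "uqnqfaw" → prefix "uqnqf" already present; 2 new (a, w)
  "uqnqfhpsko" → prefix "uqnqfhps" already present; 2 new (k, o)
  "ucmfnea" → prefix "ucmfn" already present; 2 new (e, a)
  "uqnqp" → prefix "uqnq" already present; 1 new (p)
  "uqnqfhpslv" → prefix "uqnqfhps" already present; 2 new (l, v)
Total nodes = 4 + 6 + 8 + 2 + 2 + 2 + 2 + 1 + 2 = 29

29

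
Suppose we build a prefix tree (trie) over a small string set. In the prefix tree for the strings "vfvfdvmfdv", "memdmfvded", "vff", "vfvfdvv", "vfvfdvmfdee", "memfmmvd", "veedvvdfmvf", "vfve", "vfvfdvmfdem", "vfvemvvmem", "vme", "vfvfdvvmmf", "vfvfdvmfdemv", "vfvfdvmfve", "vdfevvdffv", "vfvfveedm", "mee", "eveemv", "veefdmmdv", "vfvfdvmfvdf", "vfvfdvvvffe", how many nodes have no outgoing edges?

Leaves are exactly the stored words that no other stored word extends.
Those words: "eveemv", "mee", "memdmfvded", "memfmmvd", "vdfevvdffv", "veedvvdfmvf", "veefdmmdv", "vff", "vfvemvvmem", "vfvfdvmfdee", "vfvfdvmfdemv", "vfvfdvmfdv", "vfvfdvmfvdf", "vfvfdvmfve", "vfvfdvvmmf", "vfvfdvvvffe", "vfvfveedm", "vme"
Leaf count: 18

18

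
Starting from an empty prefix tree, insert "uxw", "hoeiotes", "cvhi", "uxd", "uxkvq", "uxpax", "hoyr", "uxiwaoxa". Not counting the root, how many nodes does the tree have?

30

Count nodes per top-level branch (shared prefixes stored once):
  'c'-branch (cvhi): 4 nodes
  'h'-branch (hoeiotes, hoyr): 10 nodes
  'u'-branch (uxd, uxiwaoxa, uxkvq, uxpax, uxw): 16 nodes
Sum: 30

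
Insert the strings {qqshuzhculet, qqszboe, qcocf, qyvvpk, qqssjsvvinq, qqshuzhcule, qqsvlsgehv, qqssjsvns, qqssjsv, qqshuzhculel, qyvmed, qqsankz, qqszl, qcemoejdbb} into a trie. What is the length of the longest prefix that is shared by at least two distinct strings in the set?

11

The deepest shared node is where two words last agree before diverging.
e.g. "qqshuzhcule" and "qqshuzhculel" share the prefix "qqshuzhcule" of length 11; no pair shares a longer one.
Longest shared-prefix length: 11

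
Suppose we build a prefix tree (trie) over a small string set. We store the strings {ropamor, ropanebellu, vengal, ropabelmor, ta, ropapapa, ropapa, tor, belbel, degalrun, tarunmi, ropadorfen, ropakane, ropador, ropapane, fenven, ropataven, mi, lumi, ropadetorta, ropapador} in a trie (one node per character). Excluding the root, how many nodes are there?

91

Insert word by word; a character creates a node only if that edge doesn't already exist:
  "ropamor" → 7 new (r, o, p, a, m, o, r)
  "ropanebellu" → prefix "ropa" already present; 7 new (n, e, b, e, l, l, u)
  "vengal" → 6 new (v, e, n, g, a, l)
  "ropabelmor" → prefix "ropa" already present; 6 new (b, e, l, m, o, r)
  "ta" → 2 new (t, a)
  "ropapapa" → prefix "ropa" already present; 4 new (p, a, p, a)
  "ropapa" → prefix "ropapa" already present; 0 new (none)
  "tor" → prefix "t" already present; 2 new (o, r)
  "belbel" → 6 new (b, e, l, b, e, l)
  "degalrun" → 8 new (d, e, g, a, l, r, u, n)
  "tarunmi" → prefix "ta" already present; 5 new (r, u, n, m, i)
  "ropadorfen" → prefix "ropa" already present; 6 new (d, o, r, f, e, n)
  "ropakane" → prefix "ropa" already present; 4 new (k, a, n, e)
  "ropador" → prefix "ropador" already present; 0 new (none)
  "ropapane" → prefix "ropapa" already present; 2 new (n, e)
  "fenven" → 6 new (f, e, n, v, e, n)
  "ropataven" → prefix "ropa" already present; 5 new (t, a, v, e, n)
  "mi" → 2 new (m, i)
  "lumi" → 4 new (l, u, m, i)
  "ropadetorta" → prefix "ropad" already present; 6 new (e, t, o, r, t, a)
  "ropapador" → prefix "ropapa" already present; 3 new (d, o, r)
Total nodes = 7 + 7 + 6 + 6 + 2 + 4 + 0 + 2 + 6 + 8 + 5 + 6 + 4 + 0 + 2 + 6 + 5 + 2 + 4 + 6 + 3 = 91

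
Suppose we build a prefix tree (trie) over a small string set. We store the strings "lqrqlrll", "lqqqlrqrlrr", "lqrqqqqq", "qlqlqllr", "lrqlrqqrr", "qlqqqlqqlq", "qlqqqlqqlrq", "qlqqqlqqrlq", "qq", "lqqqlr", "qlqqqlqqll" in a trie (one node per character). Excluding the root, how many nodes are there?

Count nodes per top-level branch (shared prefixes stored once):
  'l'-branch (lqqqlr, lqqqlrqrlrr, lqrqlrll, lqrqqqqq, lrqlrqqrr): 29 nodes
  'q'-branch (qlqlqllr, qlqqqlqqll, qlqqqlqqlq, qlqqqlqqlrq, qlqqqlqqrlq, qq): 22 nodes
Sum: 51

51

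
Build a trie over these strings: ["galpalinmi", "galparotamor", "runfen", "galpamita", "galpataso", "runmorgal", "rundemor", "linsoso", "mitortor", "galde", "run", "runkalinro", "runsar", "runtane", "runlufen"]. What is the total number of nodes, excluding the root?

78

Count nodes per top-level branch (shared prefixes stored once):
  'g'-branch (galde, galpalinmi, galpamita, galparotamor, galpataso): 27 nodes
  'l'-branch (linsoso): 7 nodes
  'm'-branch (mitortor): 8 nodes
  'r'-branch (run, rundemor, runfen, runkalinro, runlufen, runmorgal, runsar, runtane): 36 nodes
Sum: 78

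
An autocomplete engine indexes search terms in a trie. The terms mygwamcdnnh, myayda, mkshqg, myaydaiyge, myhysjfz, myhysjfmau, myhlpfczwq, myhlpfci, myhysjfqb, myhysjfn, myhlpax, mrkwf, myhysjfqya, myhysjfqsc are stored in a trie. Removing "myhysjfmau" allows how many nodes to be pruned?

3

A node on "myhysjfmau"'s path can go only if nothing else ends at it or branches off below it.
The suffix "mau" (3 nodes) is used only by "myhysjfmau"; the node for "myhysjf" still has the child "z", so pruning stops there.
Nodes removed: 3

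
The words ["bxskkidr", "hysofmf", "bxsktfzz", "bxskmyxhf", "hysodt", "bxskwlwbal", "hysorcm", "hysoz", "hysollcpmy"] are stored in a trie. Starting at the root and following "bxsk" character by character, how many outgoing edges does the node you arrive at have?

4

Walk "bxsk" from the root, arriving at one node.
Characters that immediately follow "bxsk" among the stored strings: {k, m, t, w}.
That node has 4 child edges.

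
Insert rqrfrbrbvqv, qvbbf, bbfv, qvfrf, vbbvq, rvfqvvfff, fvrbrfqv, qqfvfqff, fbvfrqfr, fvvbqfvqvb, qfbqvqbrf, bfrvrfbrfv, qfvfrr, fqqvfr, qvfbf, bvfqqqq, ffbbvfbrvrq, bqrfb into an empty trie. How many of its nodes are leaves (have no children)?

A leaf is a node with no children — equivalently, the end of a word that is not a proper prefix of any other stored word.
Those words: "bbfv", "bfrvrfbrfv", "bqrfb", "bvfqqqq", "fbvfrqfr", "ffbbvfbrvrq", "fqqvfr", "fvrbrfqv", "fvvbqfvqvb", "qfbqvqbrf", "qfvfrr", "qqfvfqff", "qvbbf", "qvfbf", "qvfrf", "rqrfrbrbvqv", "rvfqvvfff", "vbbvq"
Leaf count: 18

18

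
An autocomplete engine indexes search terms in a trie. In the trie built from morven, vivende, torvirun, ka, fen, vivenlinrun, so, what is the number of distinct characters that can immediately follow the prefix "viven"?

Walk "viven" from the root, arriving at one node.
Characters that immediately follow "viven" among the stored strings: {d, l}.
That node has 2 child edges.

2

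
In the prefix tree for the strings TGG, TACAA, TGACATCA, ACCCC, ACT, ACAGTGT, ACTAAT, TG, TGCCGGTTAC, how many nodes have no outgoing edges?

7

A leaf is a node with no children — equivalently, the end of a word that is not a proper prefix of any other stored word.
Those words: "ACAGTGT", "ACCCC", "ACTAAT", "TACAA", "TGACATCA", "TGCCGGTTAC", "TGG"
Leaf count: 7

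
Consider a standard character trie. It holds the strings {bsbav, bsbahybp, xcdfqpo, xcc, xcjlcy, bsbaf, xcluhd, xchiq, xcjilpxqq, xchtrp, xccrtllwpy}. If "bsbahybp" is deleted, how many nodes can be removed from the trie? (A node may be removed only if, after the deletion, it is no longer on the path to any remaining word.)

A node on "bsbahybp"'s path can go only if nothing else ends at it or branches off below it.
The suffix "hybp" (4 nodes) is used only by "bsbahybp"; the node for "bsba" still has the child "v", so pruning stops there.
Nodes removed: 4

4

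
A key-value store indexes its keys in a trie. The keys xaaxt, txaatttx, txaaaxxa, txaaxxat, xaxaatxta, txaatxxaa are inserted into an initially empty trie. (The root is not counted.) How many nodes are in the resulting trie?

32

Insert word by word; a character creates a node only if that edge doesn't already exist:
  "xaaxt" → 5 new (x, a, a, x, t)
  "txaatttx" → 8 new (t, x, a, a, t, t, t, x)
  "txaaaxxa" → prefix "txaa" already present; 4 new (a, x, x, a)
  "txaaxxat" → prefix "txaa" already present; 4 new (x, x, a, t)
  "xaxaatxta" → prefix "xa" already present; 7 new (x, a, a, t, x, t, a)
  "txaatxxaa" → prefix "txaat" already present; 4 new (x, x, a, a)
Total nodes = 5 + 8 + 4 + 4 + 7 + 4 = 32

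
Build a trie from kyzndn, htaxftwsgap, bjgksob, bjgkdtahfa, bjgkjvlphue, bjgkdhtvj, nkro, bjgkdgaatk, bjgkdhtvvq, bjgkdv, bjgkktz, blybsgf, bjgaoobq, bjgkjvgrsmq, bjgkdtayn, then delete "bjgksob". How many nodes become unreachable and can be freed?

After clearing the end-marker at "bjgksob", prune upward until reaching a node still needed by another word.
The suffix "sob" (3 nodes) is used only by "bjgksob"; the node for "bjgk" still has the child "d", so pruning stops there.
Nodes removed: 3

3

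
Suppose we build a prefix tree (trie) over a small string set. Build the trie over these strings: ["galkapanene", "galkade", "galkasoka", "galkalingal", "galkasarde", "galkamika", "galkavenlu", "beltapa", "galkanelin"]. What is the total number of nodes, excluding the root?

48

Count nodes per top-level branch (shared prefixes stored once):
  'b'-branch (beltapa): 7 nodes
  'g'-branch (galkade, galkalingal, galkamika, galkanelin, galkapanene, galkasarde, galkasoka, galkavenlu): 41 nodes
Sum: 48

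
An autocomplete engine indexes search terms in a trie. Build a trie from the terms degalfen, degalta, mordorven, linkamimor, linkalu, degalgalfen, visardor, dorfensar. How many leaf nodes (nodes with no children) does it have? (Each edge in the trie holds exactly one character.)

Leaves are exactly the stored words that no other stored word extends.
Those words: "degalfen", "degalgalfen", "degalta", "dorfensar", "linkalu", "linkamimor", "mordorven", "visardor"
Leaf count: 8

8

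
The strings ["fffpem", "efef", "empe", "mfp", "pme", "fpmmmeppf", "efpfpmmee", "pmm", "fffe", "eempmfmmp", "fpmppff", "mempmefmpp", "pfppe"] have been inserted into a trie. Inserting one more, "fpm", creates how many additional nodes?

0

"fpm" is already a full path in the trie; only an end-marker is added.
No new nodes are needed: 0.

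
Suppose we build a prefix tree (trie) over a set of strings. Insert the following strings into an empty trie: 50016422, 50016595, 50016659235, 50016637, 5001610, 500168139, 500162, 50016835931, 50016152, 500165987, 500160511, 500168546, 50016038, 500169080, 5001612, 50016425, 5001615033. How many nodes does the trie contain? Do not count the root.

Insert word by word; a character creates a node only if that edge doesn't already exist:
  "50016422" → 8 new (5, 0, 0, 1, 6, 4, 2, 2)
  "50016595" → prefix "50016" already present; 3 new (5, 9, 5)
  "50016659235" → prefix "50016" already present; 6 new (6, 5, 9, 2, 3, 5)
  "50016637" → prefix "500166" already present; 2 new (3, 7)
  "5001610" → prefix "50016" already present; 2 new (1, 0)
  "500168139" → prefix "50016" already present; 4 new (8, 1, 3, 9)
  "500162" → prefix "50016" already present; 1 new (2)
  "50016835931" → prefix "500168" already present; 5 new (3, 5, 9, 3, 1)
  "50016152" → prefix "500161" already present; 2 new (5, 2)
  "500165987" → prefix "5001659" already present; 2 new (8, 7)
  "500160511" → prefix "50016" already present; 4 new (0, 5, 1, 1)
  "500168546" → prefix "500168" already present; 3 new (5, 4, 6)
  "50016038" → prefix "500160" already present; 2 new (3, 8)
  "500169080" → prefix "50016" already present; 4 new (9, 0, 8, 0)
  "5001612" → prefix "500161" already present; 1 new (2)
  "50016425" → prefix "5001642" already present; 1 new (5)
  "5001615033" → prefix "5001615" already present; 3 new (0, 3, 3)
Total nodes = 8 + 3 + 6 + 2 + 2 + 4 + 1 + 5 + 2 + 2 + 4 + 3 + 2 + 4 + 1 + 1 + 3 = 53

53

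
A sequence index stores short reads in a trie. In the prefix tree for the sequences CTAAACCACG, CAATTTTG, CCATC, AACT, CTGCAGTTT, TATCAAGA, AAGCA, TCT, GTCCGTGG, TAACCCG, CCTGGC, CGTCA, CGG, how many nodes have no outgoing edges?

A leaf is a node with no children — equivalently, the end of a word that is not a proper prefix of any other stored word.
Those words: "AACT", "AAGCA", "CAATTTTG", "CCATC", "CCTGGC", "CGG", "CGTCA", "CTAAACCACG", "CTGCAGTTT", "GTCCGTGG", "TAACCCG", "TATCAAGA", "TCT"
Leaf count: 13

13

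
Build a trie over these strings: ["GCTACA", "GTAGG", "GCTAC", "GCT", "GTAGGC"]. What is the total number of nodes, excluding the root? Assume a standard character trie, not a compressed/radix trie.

11

Trace insertions, counting only characters that open a new branch:
  "GCTACA" → 6 new (G, C, T, A, C, A)
  "GTAGG" → prefix "G" already present; 4 new (T, A, G, G)
  "GCTAC" → prefix "GCTAC" already present; 0 new (none)
  "GCT" → prefix "GCT" already present; 0 new (none)
  "GTAGGC" → prefix "GTAGG" already present; 1 new (C)
Total nodes = 6 + 4 + 0 + 0 + 1 = 11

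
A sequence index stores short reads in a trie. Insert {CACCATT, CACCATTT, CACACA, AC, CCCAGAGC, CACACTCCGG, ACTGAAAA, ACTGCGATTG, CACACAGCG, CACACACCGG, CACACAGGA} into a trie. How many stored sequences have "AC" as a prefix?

3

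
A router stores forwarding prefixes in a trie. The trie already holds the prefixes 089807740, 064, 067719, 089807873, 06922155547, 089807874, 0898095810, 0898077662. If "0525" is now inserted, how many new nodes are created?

The longest prefix of "0525" already in the trie is "0" (length 1).
So 4 − 1 = 3 new nodes.

3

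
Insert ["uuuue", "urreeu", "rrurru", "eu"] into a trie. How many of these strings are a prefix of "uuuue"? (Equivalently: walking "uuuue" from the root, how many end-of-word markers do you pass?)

1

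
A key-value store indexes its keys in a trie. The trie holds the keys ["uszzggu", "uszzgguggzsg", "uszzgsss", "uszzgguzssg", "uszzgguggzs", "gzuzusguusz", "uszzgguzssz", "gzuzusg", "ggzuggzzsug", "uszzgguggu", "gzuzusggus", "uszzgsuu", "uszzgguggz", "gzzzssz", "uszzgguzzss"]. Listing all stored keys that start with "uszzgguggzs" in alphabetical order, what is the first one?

Filter for "uszzgguggzs…" and sort: "uszzgguggzs", "uszzgguggzsg"
The 1st is uszzgguggzs.

uszzgguggzs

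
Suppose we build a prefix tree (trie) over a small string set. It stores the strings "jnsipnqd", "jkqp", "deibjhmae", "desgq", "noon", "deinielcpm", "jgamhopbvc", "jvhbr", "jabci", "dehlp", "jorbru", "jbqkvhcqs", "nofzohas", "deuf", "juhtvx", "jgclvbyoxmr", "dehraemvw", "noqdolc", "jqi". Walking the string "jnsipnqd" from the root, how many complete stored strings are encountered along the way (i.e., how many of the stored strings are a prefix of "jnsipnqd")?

1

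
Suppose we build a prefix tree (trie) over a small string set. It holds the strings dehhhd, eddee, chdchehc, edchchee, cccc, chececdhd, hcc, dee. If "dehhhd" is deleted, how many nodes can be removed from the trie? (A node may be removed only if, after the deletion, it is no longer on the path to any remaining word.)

4

After clearing the end-marker at "dehhhd", prune upward until reaching a node still needed by another word.
The suffix "hhhd" (4 nodes) is used only by "dehhhd"; the node for "de" still has the child "e", so pruning stops there.
Nodes removed: 4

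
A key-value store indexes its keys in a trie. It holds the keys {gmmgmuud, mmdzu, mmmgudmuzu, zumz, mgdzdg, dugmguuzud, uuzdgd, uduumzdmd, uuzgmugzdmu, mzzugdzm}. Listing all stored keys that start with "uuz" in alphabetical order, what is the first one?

uuzdgd

Words with prefix "uuz", in lexicographic order: "uuzdgd", "uuzgmugzdmu"
The 1st is uuzdgd.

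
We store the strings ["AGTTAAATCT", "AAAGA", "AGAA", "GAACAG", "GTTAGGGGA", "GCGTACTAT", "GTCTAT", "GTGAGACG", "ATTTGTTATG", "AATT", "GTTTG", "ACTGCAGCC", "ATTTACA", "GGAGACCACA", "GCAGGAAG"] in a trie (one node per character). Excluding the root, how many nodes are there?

Insert word by word; a character creates a node only if that edge doesn't already exist:
  "AGTTAAATCT" → 10 new (A, G, T, T, A, A, A, T, C, T)
  "AAAGA" → prefix "A" already present; 4 new (A, A, G, A)
  "AGAA" → prefix "AG" already present; 2 new (A, A)
  "GAACAG" → 6 new (G, A, A, C, A, G)
  "GTTAGGGGA" → prefix "G" already present; 8 new (T, T, A, G, G, G, G, A)
  "GCGTACTAT" → prefix "G" already present; 8 new (C, G, T, A, C, T, A, T)
  "GTCTAT" → prefix "GT" already present; 4 new (C, T, A, T)
  "GTGAGACG" → prefix "GT" already present; 6 new (G, A, G, A, C, G)
  "ATTTGTTATG" → prefix "A" already present; 9 new (T, T, T, G, T, T, A, T, G)
  "AATT" → prefix "AA" already present; 2 new (T, T)
  "GTTTG" → prefix "GTT" already present; 2 new (T, G)
  "ACTGCAGCC" → prefix "A" already present; 8 new (C, T, G, C, A, G, C, C)
  "ATTTACA" → prefix "ATTT" already present; 3 new (A, C, A)
  "GGAGACCACA" → prefix "G" already present; 9 new (G, A, G, A, C, C, A, C, A)
  "GCAGGAAG" → prefix "GC" already present; 6 new (A, G, G, A, A, G)
Total nodes = 10 + 4 + 2 + 6 + 8 + 8 + 4 + 6 + 9 + 2 + 2 + 8 + 3 + 9 + 6 = 87

87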